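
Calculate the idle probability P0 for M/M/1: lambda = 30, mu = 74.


P0 = 1 - rho = 1 - 30/74 = 0.5946

0.5946


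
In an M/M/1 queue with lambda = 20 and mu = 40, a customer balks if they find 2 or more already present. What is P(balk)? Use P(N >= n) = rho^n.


P(N >= 2) = rho^2 = (20/40)^2 = 0.25

0.25


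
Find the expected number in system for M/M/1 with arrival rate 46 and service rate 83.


rho = 46/83; L = rho/(1-rho) = 1.24

1.24


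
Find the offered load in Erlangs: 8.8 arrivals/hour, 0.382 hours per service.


Offered load a = lambda * E[S] = 8.8 * 0.382 = 3.36 Erlangs

3.36 Erlangs


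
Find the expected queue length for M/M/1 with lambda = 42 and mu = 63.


rho = 42/63; Lq = rho^2/(1-rho) = 1.33

1.33


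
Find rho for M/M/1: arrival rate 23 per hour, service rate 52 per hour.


rho = lambda/mu = 23/52 = 0.4423

0.4423


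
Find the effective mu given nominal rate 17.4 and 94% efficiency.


Effective rate = mu * efficiency = 17.4 * 0.94 = 16.36 per hour

16.36 per hour


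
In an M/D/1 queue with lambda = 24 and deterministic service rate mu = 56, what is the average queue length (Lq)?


M/D/1: Lq = rho^2 / (2*(1-rho)) where rho = 24/56; Lq = 0.16

0.16


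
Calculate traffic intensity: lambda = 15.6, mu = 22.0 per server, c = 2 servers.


rho = lambda / (c * mu) = 15.6 / (2 * 22.0) = 0.3545

0.3545


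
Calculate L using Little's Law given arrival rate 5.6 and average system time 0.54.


L = lambda * W = 5.6 * 0.54 = 3.02

3.02


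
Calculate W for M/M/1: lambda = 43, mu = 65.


W = 1/(mu - lambda) = 1/(65 - 43) = 0.0455 hours

0.0455 hours


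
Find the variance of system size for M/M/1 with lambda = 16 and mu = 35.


rho = 16/35; Var(N) = rho/(1-rho)^2 = 1.55

1.55


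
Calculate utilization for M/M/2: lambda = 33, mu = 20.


rho = lambda/(c*mu) = 33/(2*20) = 0.825

0.825


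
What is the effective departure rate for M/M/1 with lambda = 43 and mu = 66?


For a stable queue (lambda < mu), throughput = lambda = 43 per hour

43 per hour


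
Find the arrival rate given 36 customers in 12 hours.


lambda = total arrivals / time = 36 / 12 = 3.0 per hour

3.0 per hour


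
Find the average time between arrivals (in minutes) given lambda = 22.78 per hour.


Mean interarrival time = 60/lambda = 60/22.78 = 2.63 minutes

2.63 minutes


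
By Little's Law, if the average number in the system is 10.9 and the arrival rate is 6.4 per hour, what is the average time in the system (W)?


W = L / lambda = 10.9 / 6.4 = 1.7031 hours

1.7031 hours


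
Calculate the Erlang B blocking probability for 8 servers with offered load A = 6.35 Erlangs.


B(N,A) = (A^N/N!) / sum(A^k/k!, k=0..N) with N=8, A=6.35 = 0.1415

0.1415


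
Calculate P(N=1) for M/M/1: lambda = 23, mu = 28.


rho = 23/28; P(n) = (1-rho)*rho^n = (1-23/28)*(23/28)^1 = 0.1467

0.1467


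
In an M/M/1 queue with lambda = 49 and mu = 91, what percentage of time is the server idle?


Idle fraction = (1 - rho) * 100 = (1 - 49/91) * 100 = 46.2%

46.2%


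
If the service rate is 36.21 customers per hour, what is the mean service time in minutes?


Mean service time = 60/mu = 60/36.21 = 1.66 minutes

1.66 minutes


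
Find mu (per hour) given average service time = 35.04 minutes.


mu = 60 / avg_service_time = 60 / 35.04 = 1.71 per hour

1.71 per hour


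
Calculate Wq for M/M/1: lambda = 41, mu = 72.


rho = 41/72; Wq = rho/(mu - lambda) = 0.0184 hours

0.0184 hours


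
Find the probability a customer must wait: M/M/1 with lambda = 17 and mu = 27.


P(wait) = rho = lambda/mu = 17/27 = 0.6296

0.6296


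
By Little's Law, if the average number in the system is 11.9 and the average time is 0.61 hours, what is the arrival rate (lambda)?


lambda = L / W = 11.9 / 0.61 = 19.51 per hour

19.51 per hour


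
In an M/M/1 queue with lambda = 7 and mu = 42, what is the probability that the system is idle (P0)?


P0 = 1 - rho = 1 - 7/42 = 0.8333

0.8333


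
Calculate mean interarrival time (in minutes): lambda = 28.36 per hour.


Mean interarrival time = 60/lambda = 60/28.36 = 2.12 minutes

2.12 minutes


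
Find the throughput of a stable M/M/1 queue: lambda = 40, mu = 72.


For a stable queue (lambda < mu), throughput = lambda = 40 per hour

40 per hour


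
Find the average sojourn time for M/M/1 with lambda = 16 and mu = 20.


W = 1/(mu - lambda) = 1/(20 - 16) = 0.25 hours

0.25 hours


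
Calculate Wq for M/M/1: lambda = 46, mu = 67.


rho = 46/67; Wq = rho/(mu - lambda) = 0.0327 hours

0.0327 hours


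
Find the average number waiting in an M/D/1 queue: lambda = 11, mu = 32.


M/D/1: Lq = rho^2 / (2*(1-rho)) where rho = 11/32; Lq = 0.09

0.09


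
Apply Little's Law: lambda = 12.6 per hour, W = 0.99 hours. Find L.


L = lambda * W = 12.6 * 0.99 = 12.47

12.47


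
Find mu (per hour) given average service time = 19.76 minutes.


mu = 60 / avg_service_time = 60 / 19.76 = 3.04 per hour

3.04 per hour


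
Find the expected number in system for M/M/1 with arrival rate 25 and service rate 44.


rho = 25/44; L = rho/(1-rho) = 1.32

1.32


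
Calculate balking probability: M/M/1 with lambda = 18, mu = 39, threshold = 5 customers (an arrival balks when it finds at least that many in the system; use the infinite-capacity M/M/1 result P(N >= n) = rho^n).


P(N >= 5) = rho^5 = (18/39)^5 = 0.0209

0.0209


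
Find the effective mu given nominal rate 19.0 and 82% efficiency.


Effective rate = mu * efficiency = 19.0 * 0.82 = 15.58 per hour

15.58 per hour


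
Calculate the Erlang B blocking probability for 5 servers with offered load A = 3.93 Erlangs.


B(N,A) = (A^N/N!) / sum(A^k/k!, k=0..N) with N=5, A=3.93 = 0.1928

0.1928


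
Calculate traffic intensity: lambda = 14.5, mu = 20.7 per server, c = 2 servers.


rho = lambda / (c * mu) = 14.5 / (2 * 20.7) = 0.3502

0.3502


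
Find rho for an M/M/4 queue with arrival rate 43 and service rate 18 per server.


rho = lambda/(c*mu) = 43/(4*18) = 0.5972

0.5972


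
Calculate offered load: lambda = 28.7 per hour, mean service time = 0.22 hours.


Offered load a = lambda * E[S] = 28.7 * 0.22 = 6.31 Erlangs

6.31 Erlangs


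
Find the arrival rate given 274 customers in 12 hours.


lambda = total arrivals / time = 274 / 12 = 22.83 per hour

22.83 per hour


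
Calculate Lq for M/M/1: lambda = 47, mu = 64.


rho = 47/64; Lq = rho^2/(1-rho) = 2.03

2.03


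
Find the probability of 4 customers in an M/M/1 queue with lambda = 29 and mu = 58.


rho = 29/58; P(n) = (1-rho)*rho^n = (1-29/58)*(29/58)^4 = 0.0313

0.0313


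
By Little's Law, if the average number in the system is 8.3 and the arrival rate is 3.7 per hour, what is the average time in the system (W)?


W = L / lambda = 8.3 / 3.7 = 2.2432 hours

2.2432 hours


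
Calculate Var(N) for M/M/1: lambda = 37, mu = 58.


rho = 37/58; Var(N) = rho/(1-rho)^2 = 4.87

4.87


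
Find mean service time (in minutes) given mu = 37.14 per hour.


Mean service time = 60/mu = 60/37.14 = 1.62 minutes

1.62 minutes


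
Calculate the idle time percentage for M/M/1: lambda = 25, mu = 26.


Idle fraction = (1 - rho) * 100 = (1 - 25/26) * 100 = 3.8%

3.8%


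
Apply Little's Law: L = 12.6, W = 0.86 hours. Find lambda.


lambda = L / W = 12.6 / 0.86 = 14.65 per hour

14.65 per hour


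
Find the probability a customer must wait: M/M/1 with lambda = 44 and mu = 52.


P(wait) = rho = lambda/mu = 44/52 = 0.8462

0.8462


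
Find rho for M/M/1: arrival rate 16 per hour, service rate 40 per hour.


rho = lambda/mu = 16/40 = 0.4

0.4


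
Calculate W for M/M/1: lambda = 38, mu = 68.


W = 1/(mu - lambda) = 1/(68 - 38) = 0.0333 hours

0.0333 hours


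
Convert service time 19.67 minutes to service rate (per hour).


mu = 60 / avg_service_time = 60 / 19.67 = 3.05 per hour

3.05 per hour


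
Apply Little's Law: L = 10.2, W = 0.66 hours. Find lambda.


lambda = L / W = 10.2 / 0.66 = 15.45 per hour

15.45 per hour


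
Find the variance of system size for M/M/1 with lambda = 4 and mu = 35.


rho = 4/35; Var(N) = rho/(1-rho)^2 = 0.15

0.15


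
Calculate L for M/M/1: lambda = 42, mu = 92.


rho = 42/92; L = rho/(1-rho) = 0.84

0.84


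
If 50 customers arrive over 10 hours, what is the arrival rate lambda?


lambda = total arrivals / time = 50 / 10 = 5.0 per hour

5.0 per hour


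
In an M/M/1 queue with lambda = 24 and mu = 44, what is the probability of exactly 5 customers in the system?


rho = 24/44; P(n) = (1-rho)*rho^n = (1-24/44)*(24/44)^5 = 0.0219

0.0219


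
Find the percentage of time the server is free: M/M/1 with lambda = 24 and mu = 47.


Idle fraction = (1 - rho) * 100 = (1 - 24/47) * 100 = 48.9%

48.9%


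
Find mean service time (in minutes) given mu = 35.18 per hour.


Mean service time = 60/mu = 60/35.18 = 1.71 minutes

1.71 minutes


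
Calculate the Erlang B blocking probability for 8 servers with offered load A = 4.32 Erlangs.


B(N,A) = (A^N/N!) / sum(A^k/k!, k=0..N) with N=8, A=4.32 = 0.0414

0.0414


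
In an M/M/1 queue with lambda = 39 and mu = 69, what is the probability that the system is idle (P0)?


P0 = 1 - rho = 1 - 39/69 = 0.4348

0.4348


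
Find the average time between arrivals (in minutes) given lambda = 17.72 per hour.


Mean interarrival time = 60/lambda = 60/17.72 = 3.39 minutes

3.39 minutes


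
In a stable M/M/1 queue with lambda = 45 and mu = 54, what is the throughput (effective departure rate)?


For a stable queue (lambda < mu), throughput = lambda = 45 per hour

45 per hour


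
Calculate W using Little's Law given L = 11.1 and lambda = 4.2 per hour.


W = L / lambda = 11.1 / 4.2 = 2.6429 hours

2.6429 hours


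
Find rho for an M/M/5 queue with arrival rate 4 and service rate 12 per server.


rho = lambda/(c*mu) = 4/(5*12) = 0.0667

0.0667


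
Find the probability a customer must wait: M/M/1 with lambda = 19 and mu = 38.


P(wait) = rho = lambda/mu = 19/38 = 0.5

0.5


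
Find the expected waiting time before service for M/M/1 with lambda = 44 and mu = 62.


rho = 44/62; Wq = rho/(mu - lambda) = 0.0394 hours

0.0394 hours


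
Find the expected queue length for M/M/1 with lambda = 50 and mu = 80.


rho = 50/80; Lq = rho^2/(1-rho) = 1.04

1.04


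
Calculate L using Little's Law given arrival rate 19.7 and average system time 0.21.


L = lambda * W = 19.7 * 0.21 = 4.14

4.14


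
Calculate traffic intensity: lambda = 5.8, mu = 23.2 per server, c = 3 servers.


rho = lambda / (c * mu) = 5.8 / (3 * 23.2) = 0.0833

0.0833


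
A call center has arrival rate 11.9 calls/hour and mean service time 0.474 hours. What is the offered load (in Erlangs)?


Offered load a = lambda * E[S] = 11.9 * 0.474 = 5.64 Erlangs

5.64 Erlangs


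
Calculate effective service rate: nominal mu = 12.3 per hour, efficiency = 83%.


Effective rate = mu * efficiency = 12.3 * 0.83 = 10.21 per hour

10.21 per hour


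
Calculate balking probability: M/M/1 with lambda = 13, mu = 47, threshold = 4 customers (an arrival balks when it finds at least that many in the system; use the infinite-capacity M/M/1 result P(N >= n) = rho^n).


P(N >= 4) = rho^4 = (13/47)^4 = 0.0059

0.0059


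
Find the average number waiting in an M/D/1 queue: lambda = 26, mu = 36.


M/D/1: Lq = rho^2 / (2*(1-rho)) where rho = 26/36; Lq = 0.94

0.94


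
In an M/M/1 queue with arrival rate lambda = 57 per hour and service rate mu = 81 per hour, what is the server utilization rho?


rho = lambda/mu = 57/81 = 0.7037

0.7037


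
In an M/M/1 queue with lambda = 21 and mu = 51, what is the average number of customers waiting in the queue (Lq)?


rho = 21/51; Lq = rho^2/(1-rho) = 0.29

0.29


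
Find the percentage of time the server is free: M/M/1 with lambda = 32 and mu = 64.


Idle fraction = (1 - rho) * 100 = (1 - 32/64) * 100 = 50.0%

50.0%


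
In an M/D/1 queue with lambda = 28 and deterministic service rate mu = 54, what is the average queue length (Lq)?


M/D/1: Lq = rho^2 / (2*(1-rho)) where rho = 28/54; Lq = 0.28

0.28


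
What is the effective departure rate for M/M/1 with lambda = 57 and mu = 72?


For a stable queue (lambda < mu), throughput = lambda = 57 per hour

57 per hour


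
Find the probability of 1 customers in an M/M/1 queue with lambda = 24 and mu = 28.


rho = 24/28; P(n) = (1-rho)*rho^n = (1-24/28)*(24/28)^1 = 0.1224

0.1224


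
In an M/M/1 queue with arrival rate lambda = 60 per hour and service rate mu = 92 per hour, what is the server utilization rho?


rho = lambda/mu = 60/92 = 0.6522

0.6522


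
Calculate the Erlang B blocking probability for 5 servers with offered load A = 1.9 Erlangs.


B(N,A) = (A^N/N!) / sum(A^k/k!, k=0..N) with N=5, A=1.9 = 0.0313

0.0313


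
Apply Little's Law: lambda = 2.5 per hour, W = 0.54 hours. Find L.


L = lambda * W = 2.5 * 0.54 = 1.35

1.35


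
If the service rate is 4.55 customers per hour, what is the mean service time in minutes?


Mean service time = 60/mu = 60/4.55 = 13.19 minutes

13.19 minutes


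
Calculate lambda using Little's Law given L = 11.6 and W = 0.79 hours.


lambda = L / W = 11.6 / 0.79 = 14.68 per hour

14.68 per hour


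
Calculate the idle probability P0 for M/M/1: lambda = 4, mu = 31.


P0 = 1 - rho = 1 - 4/31 = 0.871

0.871


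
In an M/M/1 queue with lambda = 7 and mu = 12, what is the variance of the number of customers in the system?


rho = 7/12; Var(N) = rho/(1-rho)^2 = 3.36

3.36


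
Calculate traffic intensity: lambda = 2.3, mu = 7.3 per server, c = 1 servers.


rho = lambda / (c * mu) = 2.3 / (1 * 7.3) = 0.3151

0.3151


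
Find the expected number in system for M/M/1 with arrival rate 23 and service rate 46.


rho = 23/46; L = rho/(1-rho) = 1.0

1.0


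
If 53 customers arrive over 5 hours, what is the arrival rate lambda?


lambda = total arrivals / time = 53 / 5 = 10.6 per hour

10.6 per hour


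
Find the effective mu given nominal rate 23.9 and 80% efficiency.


Effective rate = mu * efficiency = 23.9 * 0.8 = 19.12 per hour

19.12 per hour


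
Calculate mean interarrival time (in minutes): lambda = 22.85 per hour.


Mean interarrival time = 60/lambda = 60/22.85 = 2.63 minutes

2.63 minutes


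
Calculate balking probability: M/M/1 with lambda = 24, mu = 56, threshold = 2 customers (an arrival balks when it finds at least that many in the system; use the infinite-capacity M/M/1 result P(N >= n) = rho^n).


P(N >= 2) = rho^2 = (24/56)^2 = 0.1837

0.1837


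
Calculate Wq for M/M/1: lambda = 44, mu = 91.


rho = 44/91; Wq = rho/(mu - lambda) = 0.0103 hours

0.0103 hours


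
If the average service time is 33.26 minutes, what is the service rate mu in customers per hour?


mu = 60 / avg_service_time = 60 / 33.26 = 1.8 per hour

1.8 per hour


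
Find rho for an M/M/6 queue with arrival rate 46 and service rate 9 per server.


rho = lambda/(c*mu) = 46/(6*9) = 0.8519

0.8519


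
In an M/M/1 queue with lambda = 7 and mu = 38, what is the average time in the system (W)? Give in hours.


W = 1/(mu - lambda) = 1/(38 - 7) = 0.0323 hours

0.0323 hours


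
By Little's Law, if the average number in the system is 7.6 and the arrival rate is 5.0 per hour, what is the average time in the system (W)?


W = L / lambda = 7.6 / 5.0 = 1.52 hours

1.52 hours


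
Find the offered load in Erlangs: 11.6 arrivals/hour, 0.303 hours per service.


Offered load a = lambda * E[S] = 11.6 * 0.303 = 3.51 Erlangs

3.51 Erlangs


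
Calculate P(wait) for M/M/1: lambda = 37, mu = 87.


P(wait) = rho = lambda/mu = 37/87 = 0.4253

0.4253


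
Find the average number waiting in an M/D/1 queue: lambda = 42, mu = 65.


M/D/1: Lq = rho^2 / (2*(1-rho)) where rho = 42/65; Lq = 0.59

0.59


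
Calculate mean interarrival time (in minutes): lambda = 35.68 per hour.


Mean interarrival time = 60/lambda = 60/35.68 = 1.68 minutes

1.68 minutes


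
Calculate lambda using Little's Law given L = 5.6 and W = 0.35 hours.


lambda = L / W = 5.6 / 0.35 = 16.0 per hour

16.0 per hour


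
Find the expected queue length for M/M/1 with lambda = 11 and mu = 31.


rho = 11/31; Lq = rho^2/(1-rho) = 0.2

0.2


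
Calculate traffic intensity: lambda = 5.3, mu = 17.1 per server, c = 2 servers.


rho = lambda / (c * mu) = 5.3 / (2 * 17.1) = 0.155

0.155


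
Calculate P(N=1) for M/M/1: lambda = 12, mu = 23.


rho = 12/23; P(n) = (1-rho)*rho^n = (1-12/23)*(12/23)^1 = 0.2495

0.2495


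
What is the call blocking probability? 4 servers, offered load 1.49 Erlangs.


B(N,A) = (A^N/N!) / sum(A^k/k!, k=0..N) with N=4, A=1.49 = 0.0471

0.0471


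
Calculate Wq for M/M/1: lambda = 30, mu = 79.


rho = 30/79; Wq = rho/(mu - lambda) = 0.0077 hours

0.0077 hours


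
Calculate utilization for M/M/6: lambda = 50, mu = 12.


rho = lambda/(c*mu) = 50/(6*12) = 0.6944

0.6944


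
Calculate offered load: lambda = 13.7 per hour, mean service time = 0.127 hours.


Offered load a = lambda * E[S] = 13.7 * 0.127 = 1.74 Erlangs

1.74 Erlangs


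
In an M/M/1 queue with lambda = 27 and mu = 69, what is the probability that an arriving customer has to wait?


P(wait) = rho = lambda/mu = 27/69 = 0.3913

0.3913


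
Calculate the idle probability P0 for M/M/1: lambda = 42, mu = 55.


P0 = 1 - rho = 1 - 42/55 = 0.2364

0.2364


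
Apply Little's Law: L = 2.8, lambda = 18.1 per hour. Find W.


W = L / lambda = 2.8 / 18.1 = 0.1547 hours

0.1547 hours


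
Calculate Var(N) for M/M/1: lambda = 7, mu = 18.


rho = 7/18; Var(N) = rho/(1-rho)^2 = 1.04

1.04


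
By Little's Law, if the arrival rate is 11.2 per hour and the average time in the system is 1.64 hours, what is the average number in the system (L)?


L = lambda * W = 11.2 * 1.64 = 18.37

18.37


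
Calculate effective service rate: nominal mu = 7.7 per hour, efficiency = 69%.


Effective rate = mu * efficiency = 7.7 * 0.69 = 5.31 per hour

5.31 per hour


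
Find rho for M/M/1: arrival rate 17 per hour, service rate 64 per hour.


rho = lambda/mu = 17/64 = 0.2656

0.2656


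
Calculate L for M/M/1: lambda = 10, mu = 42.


rho = 10/42; L = rho/(1-rho) = 0.31

0.31


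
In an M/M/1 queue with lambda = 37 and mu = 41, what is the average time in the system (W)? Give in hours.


W = 1/(mu - lambda) = 1/(41 - 37) = 0.25 hours

0.25 hours


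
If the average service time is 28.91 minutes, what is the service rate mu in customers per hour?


mu = 60 / avg_service_time = 60 / 28.91 = 2.08 per hour

2.08 per hour


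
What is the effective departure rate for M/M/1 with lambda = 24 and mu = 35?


For a stable queue (lambda < mu), throughput = lambda = 24 per hour

24 per hour


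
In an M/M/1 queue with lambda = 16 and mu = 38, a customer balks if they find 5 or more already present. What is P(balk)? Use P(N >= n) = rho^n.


P(N >= 5) = rho^5 = (16/38)^5 = 0.0132

0.0132


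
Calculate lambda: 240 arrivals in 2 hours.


lambda = total arrivals / time = 240 / 2 = 120.0 per hour

120.0 per hour


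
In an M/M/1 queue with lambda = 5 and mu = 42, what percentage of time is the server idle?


Idle fraction = (1 - rho) * 100 = (1 - 5/42) * 100 = 88.1%

88.1%


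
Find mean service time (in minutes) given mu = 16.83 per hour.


Mean service time = 60/mu = 60/16.83 = 3.57 minutes

3.57 minutes


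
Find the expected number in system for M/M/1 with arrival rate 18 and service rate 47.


rho = 18/47; L = rho/(1-rho) = 0.62

0.62


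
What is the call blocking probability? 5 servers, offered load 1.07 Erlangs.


B(N,A) = (A^N/N!) / sum(A^k/k!, k=0..N) with N=5, A=1.07 = 0.004

0.004


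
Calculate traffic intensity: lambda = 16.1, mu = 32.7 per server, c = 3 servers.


rho = lambda / (c * mu) = 16.1 / (3 * 32.7) = 0.1641

0.1641


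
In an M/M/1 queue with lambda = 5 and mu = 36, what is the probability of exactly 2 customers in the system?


rho = 5/36; P(n) = (1-rho)*rho^n = (1-5/36)*(5/36)^2 = 0.0166

0.0166


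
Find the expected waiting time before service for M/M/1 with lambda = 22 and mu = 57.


rho = 22/57; Wq = rho/(mu - lambda) = 0.011 hours

0.011 hours


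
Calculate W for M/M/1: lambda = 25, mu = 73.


W = 1/(mu - lambda) = 1/(73 - 25) = 0.0208 hours

0.0208 hours


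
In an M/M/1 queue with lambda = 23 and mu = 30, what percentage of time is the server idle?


Idle fraction = (1 - rho) * 100 = (1 - 23/30) * 100 = 23.3%

23.3%


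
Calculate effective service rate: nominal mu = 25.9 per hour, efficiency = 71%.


Effective rate = mu * efficiency = 25.9 * 0.71 = 18.39 per hour

18.39 per hour


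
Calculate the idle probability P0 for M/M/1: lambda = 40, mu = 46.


P0 = 1 - rho = 1 - 40/46 = 0.1304

0.1304


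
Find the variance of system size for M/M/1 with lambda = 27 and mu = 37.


rho = 27/37; Var(N) = rho/(1-rho)^2 = 9.99

9.99


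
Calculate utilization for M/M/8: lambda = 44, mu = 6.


rho = lambda/(c*mu) = 44/(8*6) = 0.9167

0.9167


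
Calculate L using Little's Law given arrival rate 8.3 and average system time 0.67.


L = lambda * W = 8.3 * 0.67 = 5.56

5.56


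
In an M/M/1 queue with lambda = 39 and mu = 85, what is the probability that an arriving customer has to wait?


P(wait) = rho = lambda/mu = 39/85 = 0.4588

0.4588


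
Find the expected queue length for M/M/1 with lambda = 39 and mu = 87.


rho = 39/87; Lq = rho^2/(1-rho) = 0.36

0.36


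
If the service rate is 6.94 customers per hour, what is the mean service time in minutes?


Mean service time = 60/mu = 60/6.94 = 8.65 minutes

8.65 minutes


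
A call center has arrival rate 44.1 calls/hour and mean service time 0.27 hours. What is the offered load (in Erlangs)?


Offered load a = lambda * E[S] = 44.1 * 0.27 = 11.91 Erlangs

11.91 Erlangs


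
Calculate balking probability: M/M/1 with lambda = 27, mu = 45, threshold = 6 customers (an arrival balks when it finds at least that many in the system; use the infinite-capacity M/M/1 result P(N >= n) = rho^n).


P(N >= 6) = rho^6 = (27/45)^6 = 0.0467

0.0467


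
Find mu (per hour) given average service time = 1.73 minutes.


mu = 60 / avg_service_time = 60 / 1.73 = 34.68 per hour

34.68 per hour


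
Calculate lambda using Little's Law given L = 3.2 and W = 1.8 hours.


lambda = L / W = 3.2 / 1.8 = 1.78 per hour

1.78 per hour


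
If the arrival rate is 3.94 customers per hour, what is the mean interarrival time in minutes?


Mean interarrival time = 60/lambda = 60/3.94 = 15.23 minutes

15.23 minutes


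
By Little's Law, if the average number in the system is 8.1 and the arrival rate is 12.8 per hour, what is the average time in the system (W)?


W = L / lambda = 8.1 / 12.8 = 0.6328 hours

0.6328 hours


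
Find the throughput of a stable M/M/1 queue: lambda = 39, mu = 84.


For a stable queue (lambda < mu), throughput = lambda = 39 per hour

39 per hour


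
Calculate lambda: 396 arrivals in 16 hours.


lambda = total arrivals / time = 396 / 16 = 24.75 per hour

24.75 per hour


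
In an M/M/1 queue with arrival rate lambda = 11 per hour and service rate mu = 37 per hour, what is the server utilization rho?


rho = lambda/mu = 11/37 = 0.2973

0.2973


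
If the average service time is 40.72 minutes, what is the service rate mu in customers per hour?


mu = 60 / avg_service_time = 60 / 40.72 = 1.47 per hour

1.47 per hour


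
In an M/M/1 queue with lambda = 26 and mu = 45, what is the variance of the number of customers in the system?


rho = 26/45; Var(N) = rho/(1-rho)^2 = 3.24

3.24


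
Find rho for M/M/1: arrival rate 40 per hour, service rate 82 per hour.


rho = lambda/mu = 40/82 = 0.4878

0.4878


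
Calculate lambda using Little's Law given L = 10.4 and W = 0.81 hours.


lambda = L / W = 10.4 / 0.81 = 12.84 per hour

12.84 per hour


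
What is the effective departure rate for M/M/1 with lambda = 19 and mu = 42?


For a stable queue (lambda < mu), throughput = lambda = 19 per hour

19 per hour


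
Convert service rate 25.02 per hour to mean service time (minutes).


Mean service time = 60/mu = 60/25.02 = 2.4 minutes

2.4 minutes


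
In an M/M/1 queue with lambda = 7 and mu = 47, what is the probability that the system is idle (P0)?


P0 = 1 - rho = 1 - 7/47 = 0.8511

0.8511


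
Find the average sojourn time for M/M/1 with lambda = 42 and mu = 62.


W = 1/(mu - lambda) = 1/(62 - 42) = 0.05 hours

0.05 hours


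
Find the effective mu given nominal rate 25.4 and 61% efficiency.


Effective rate = mu * efficiency = 25.4 * 0.61 = 15.49 per hour

15.49 per hour


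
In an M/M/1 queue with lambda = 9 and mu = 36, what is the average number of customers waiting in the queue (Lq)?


rho = 9/36; Lq = rho^2/(1-rho) = 0.08

0.08


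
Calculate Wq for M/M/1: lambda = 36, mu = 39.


rho = 36/39; Wq = rho/(mu - lambda) = 0.3077 hours

0.3077 hours


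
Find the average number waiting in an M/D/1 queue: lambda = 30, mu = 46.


M/D/1: Lq = rho^2 / (2*(1-rho)) where rho = 30/46; Lq = 0.61

0.61


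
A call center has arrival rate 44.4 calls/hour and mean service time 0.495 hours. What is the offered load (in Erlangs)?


Offered load a = lambda * E[S] = 44.4 * 0.495 = 21.98 Erlangs

21.98 Erlangs


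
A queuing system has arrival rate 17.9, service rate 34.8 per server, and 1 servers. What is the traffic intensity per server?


rho = lambda / (c * mu) = 17.9 / (1 * 34.8) = 0.5144

0.5144


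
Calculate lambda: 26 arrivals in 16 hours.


lambda = total arrivals / time = 26 / 16 = 1.63 per hour

1.63 per hour


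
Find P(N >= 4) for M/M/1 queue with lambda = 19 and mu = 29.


P(N >= 4) = rho^4 = (19/29)^4 = 0.1843

0.1843


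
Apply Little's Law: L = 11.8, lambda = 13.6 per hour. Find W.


W = L / lambda = 11.8 / 13.6 = 0.8676 hours

0.8676 hours


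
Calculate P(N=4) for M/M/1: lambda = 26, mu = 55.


rho = 26/55; P(n) = (1-rho)*rho^n = (1-26/55)*(26/55)^4 = 0.0263

0.0263


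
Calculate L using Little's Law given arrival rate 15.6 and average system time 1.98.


L = lambda * W = 15.6 * 1.98 = 30.89

30.89


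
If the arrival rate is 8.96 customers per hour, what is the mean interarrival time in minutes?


Mean interarrival time = 60/lambda = 60/8.96 = 6.7 minutes

6.7 minutes


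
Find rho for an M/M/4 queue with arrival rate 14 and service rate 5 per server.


rho = lambda/(c*mu) = 14/(4*5) = 0.7

0.7


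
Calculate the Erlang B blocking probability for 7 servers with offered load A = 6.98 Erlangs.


B(N,A) = (A^N/N!) / sum(A^k/k!, k=0..N) with N=7, A=6.98 = 0.2476

0.2476


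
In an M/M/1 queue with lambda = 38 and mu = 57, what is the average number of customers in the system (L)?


rho = 38/57; L = rho/(1-rho) = 2.0

2.0


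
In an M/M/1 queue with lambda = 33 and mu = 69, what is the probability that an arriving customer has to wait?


P(wait) = rho = lambda/mu = 33/69 = 0.4783

0.4783


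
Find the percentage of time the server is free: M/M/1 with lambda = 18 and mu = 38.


Idle fraction = (1 - rho) * 100 = (1 - 18/38) * 100 = 52.6%

52.6%


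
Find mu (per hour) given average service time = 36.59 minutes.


mu = 60 / avg_service_time = 60 / 36.59 = 1.64 per hour

1.64 per hour


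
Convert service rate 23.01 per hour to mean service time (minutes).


Mean service time = 60/mu = 60/23.01 = 2.61 minutes

2.61 minutes


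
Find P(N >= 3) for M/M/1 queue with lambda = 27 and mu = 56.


P(N >= 3) = rho^3 = (27/56)^3 = 0.1121

0.1121


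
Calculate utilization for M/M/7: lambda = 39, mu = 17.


rho = lambda/(c*mu) = 39/(7*17) = 0.3277

0.3277


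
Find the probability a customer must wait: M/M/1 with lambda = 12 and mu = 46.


P(wait) = rho = lambda/mu = 12/46 = 0.2609

0.2609


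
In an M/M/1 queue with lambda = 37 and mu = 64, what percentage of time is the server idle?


Idle fraction = (1 - rho) * 100 = (1 - 37/64) * 100 = 42.2%

42.2%


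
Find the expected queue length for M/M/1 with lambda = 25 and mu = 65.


rho = 25/65; Lq = rho^2/(1-rho) = 0.24

0.24


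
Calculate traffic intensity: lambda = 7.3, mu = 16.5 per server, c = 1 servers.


rho = lambda / (c * mu) = 7.3 / (1 * 16.5) = 0.4424

0.4424


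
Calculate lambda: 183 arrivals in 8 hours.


lambda = total arrivals / time = 183 / 8 = 22.88 per hour

22.88 per hour


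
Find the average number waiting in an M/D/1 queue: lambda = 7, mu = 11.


M/D/1: Lq = rho^2 / (2*(1-rho)) where rho = 7/11; Lq = 0.56

0.56


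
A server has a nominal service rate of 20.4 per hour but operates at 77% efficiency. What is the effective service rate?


Effective rate = mu * efficiency = 20.4 * 0.77 = 15.71 per hour

15.71 per hour


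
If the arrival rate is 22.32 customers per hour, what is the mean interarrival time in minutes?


Mean interarrival time = 60/lambda = 60/22.32 = 2.69 minutes

2.69 minutes


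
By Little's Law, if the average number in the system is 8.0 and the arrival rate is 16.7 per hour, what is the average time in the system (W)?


W = L / lambda = 8.0 / 16.7 = 0.479 hours

0.479 hours


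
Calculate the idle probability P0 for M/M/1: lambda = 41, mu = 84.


P0 = 1 - rho = 1 - 41/84 = 0.5119

0.5119


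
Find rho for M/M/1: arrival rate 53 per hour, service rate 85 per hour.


rho = lambda/mu = 53/85 = 0.6235

0.6235


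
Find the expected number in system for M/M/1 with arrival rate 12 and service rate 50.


rho = 12/50; L = rho/(1-rho) = 0.32

0.32


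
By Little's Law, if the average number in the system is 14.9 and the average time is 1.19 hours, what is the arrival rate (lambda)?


lambda = L / W = 14.9 / 1.19 = 12.52 per hour

12.52 per hour


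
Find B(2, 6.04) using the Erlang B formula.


B(N,A) = (A^N/N!) / sum(A^k/k!, k=0..N) with N=2, A=6.04 = 0.7215

0.7215


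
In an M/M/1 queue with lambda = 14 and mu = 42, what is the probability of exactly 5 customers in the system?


rho = 14/42; P(n) = (1-rho)*rho^n = (1-14/42)*(14/42)^5 = 0.0027

0.0027


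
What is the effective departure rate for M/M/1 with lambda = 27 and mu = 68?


For a stable queue (lambda < mu), throughput = lambda = 27 per hour

27 per hour


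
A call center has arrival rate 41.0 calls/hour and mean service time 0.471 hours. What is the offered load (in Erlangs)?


Offered load a = lambda * E[S] = 41.0 * 0.471 = 19.31 Erlangs

19.31 Erlangs


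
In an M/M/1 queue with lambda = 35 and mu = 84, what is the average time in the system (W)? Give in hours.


W = 1/(mu - lambda) = 1/(84 - 35) = 0.0204 hours

0.0204 hours


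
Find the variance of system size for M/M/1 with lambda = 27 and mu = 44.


rho = 27/44; Var(N) = rho/(1-rho)^2 = 4.11

4.11


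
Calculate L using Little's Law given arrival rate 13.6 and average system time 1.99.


L = lambda * W = 13.6 * 1.99 = 27.06

27.06


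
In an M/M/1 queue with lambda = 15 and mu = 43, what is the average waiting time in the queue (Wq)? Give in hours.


rho = 15/43; Wq = rho/(mu - lambda) = 0.0125 hours

0.0125 hours


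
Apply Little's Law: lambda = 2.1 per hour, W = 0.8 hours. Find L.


L = lambda * W = 2.1 * 0.8 = 1.68

1.68


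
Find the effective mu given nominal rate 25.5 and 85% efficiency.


Effective rate = mu * efficiency = 25.5 * 0.85 = 21.68 per hour

21.68 per hour


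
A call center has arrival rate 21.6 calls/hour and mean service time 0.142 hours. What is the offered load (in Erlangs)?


Offered load a = lambda * E[S] = 21.6 * 0.142 = 3.07 Erlangs

3.07 Erlangs


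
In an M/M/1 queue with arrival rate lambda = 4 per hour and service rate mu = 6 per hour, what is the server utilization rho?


rho = lambda/mu = 4/6 = 0.6667

0.6667


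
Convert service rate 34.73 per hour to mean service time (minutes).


Mean service time = 60/mu = 60/34.73 = 1.73 minutes

1.73 minutes


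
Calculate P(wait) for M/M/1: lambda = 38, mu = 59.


P(wait) = rho = lambda/mu = 38/59 = 0.6441

0.6441


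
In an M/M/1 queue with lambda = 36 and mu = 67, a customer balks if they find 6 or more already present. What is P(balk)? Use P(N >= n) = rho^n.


P(N >= 6) = rho^6 = (36/67)^6 = 0.0241

0.0241


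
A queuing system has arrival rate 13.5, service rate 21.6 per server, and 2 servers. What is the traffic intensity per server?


rho = lambda / (c * mu) = 13.5 / (2 * 21.6) = 0.3125

0.3125


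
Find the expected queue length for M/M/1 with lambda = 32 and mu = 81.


rho = 32/81; Lq = rho^2/(1-rho) = 0.26

0.26


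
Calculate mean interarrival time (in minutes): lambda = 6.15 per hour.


Mean interarrival time = 60/lambda = 60/6.15 = 9.76 minutes

9.76 minutes


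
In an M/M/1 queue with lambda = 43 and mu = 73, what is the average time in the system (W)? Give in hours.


W = 1/(mu - lambda) = 1/(73 - 43) = 0.0333 hours

0.0333 hours


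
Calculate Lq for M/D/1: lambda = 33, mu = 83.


M/D/1: Lq = rho^2 / (2*(1-rho)) where rho = 33/83; Lq = 0.13

0.13


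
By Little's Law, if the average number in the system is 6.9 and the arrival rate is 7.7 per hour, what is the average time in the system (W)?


W = L / lambda = 6.9 / 7.7 = 0.8961 hours

0.8961 hours


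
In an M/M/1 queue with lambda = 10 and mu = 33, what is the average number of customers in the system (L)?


rho = 10/33; L = rho/(1-rho) = 0.43

0.43


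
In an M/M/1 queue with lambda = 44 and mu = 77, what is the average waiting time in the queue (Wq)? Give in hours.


rho = 44/77; Wq = rho/(mu - lambda) = 0.0173 hours

0.0173 hours


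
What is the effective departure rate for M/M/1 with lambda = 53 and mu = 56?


For a stable queue (lambda < mu), throughput = lambda = 53 per hour

53 per hour


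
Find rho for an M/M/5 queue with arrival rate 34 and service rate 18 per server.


rho = lambda/(c*mu) = 34/(5*18) = 0.3778

0.3778


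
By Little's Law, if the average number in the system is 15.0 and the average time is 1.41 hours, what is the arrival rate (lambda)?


lambda = L / W = 15.0 / 1.41 = 10.64 per hour

10.64 per hour


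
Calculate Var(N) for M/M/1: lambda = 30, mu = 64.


rho = 30/64; Var(N) = rho/(1-rho)^2 = 1.66

1.66


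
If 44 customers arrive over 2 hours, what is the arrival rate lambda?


lambda = total arrivals / time = 44 / 2 = 22.0 per hour

22.0 per hour


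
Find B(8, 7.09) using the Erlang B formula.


B(N,A) = (A^N/N!) / sum(A^k/k!, k=0..N) with N=8, A=7.09 = 0.184

0.184


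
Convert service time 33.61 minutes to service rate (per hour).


mu = 60 / avg_service_time = 60 / 33.61 = 1.79 per hour

1.79 per hour


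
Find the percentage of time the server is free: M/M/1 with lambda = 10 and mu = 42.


Idle fraction = (1 - rho) * 100 = (1 - 10/42) * 100 = 76.2%

76.2%


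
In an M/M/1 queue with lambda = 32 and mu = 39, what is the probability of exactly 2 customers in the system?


rho = 32/39; P(n) = (1-rho)*rho^n = (1-32/39)*(32/39)^2 = 0.1208

0.1208


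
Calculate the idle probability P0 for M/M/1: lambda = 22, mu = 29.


P0 = 1 - rho = 1 - 22/29 = 0.2414

0.2414


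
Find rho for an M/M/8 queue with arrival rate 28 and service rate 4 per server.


rho = lambda/(c*mu) = 28/(8*4) = 0.875

0.875


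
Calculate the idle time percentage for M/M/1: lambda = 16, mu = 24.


Idle fraction = (1 - rho) * 100 = (1 - 16/24) * 100 = 33.3%

33.3%


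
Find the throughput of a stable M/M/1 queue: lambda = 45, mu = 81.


For a stable queue (lambda < mu), throughput = lambda = 45 per hour

45 per hour


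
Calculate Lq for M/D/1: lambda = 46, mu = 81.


M/D/1: Lq = rho^2 / (2*(1-rho)) where rho = 46/81; Lq = 0.37

0.37


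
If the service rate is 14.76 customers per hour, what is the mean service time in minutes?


Mean service time = 60/mu = 60/14.76 = 4.07 minutes

4.07 minutes


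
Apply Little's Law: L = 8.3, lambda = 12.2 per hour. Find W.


W = L / lambda = 8.3 / 12.2 = 0.6803 hours

0.6803 hours


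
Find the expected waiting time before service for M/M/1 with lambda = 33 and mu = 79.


rho = 33/79; Wq = rho/(mu - lambda) = 0.0091 hours

0.0091 hours


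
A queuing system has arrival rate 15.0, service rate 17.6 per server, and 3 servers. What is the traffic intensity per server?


rho = lambda / (c * mu) = 15.0 / (3 * 17.6) = 0.2841

0.2841


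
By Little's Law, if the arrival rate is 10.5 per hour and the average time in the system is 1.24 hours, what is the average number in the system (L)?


L = lambda * W = 10.5 * 1.24 = 13.02

13.02


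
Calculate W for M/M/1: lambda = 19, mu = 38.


W = 1/(mu - lambda) = 1/(38 - 19) = 0.0526 hours

0.0526 hours


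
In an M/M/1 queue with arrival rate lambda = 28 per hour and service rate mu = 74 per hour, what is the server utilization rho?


rho = lambda/mu = 28/74 = 0.3784

0.3784


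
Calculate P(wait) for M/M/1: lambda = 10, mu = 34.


P(wait) = rho = lambda/mu = 10/34 = 0.2941

0.2941


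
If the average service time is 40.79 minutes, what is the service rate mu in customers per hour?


mu = 60 / avg_service_time = 60 / 40.79 = 1.47 per hour

1.47 per hour


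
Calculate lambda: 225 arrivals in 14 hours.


lambda = total arrivals / time = 225 / 14 = 16.07 per hour

16.07 per hour


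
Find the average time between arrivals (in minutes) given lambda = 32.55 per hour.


Mean interarrival time = 60/lambda = 60/32.55 = 1.84 minutes

1.84 minutes


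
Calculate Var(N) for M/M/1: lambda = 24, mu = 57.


rho = 24/57; Var(N) = rho/(1-rho)^2 = 1.26

1.26


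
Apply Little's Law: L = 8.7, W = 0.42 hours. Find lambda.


lambda = L / W = 8.7 / 0.42 = 20.71 per hour

20.71 per hour


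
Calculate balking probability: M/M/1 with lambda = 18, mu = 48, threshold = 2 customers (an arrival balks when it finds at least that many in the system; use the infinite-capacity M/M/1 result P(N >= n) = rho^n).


P(N >= 2) = rho^2 = (18/48)^2 = 0.1406

0.1406


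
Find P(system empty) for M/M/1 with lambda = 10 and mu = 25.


P0 = 1 - rho = 1 - 10/25 = 0.6

0.6


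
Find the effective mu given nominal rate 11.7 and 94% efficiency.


Effective rate = mu * efficiency = 11.7 * 0.94 = 11.0 per hour

11.0 per hour


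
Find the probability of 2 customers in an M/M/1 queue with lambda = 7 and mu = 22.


rho = 7/22; P(n) = (1-rho)*rho^n = (1-7/22)*(7/22)^2 = 0.069

0.069


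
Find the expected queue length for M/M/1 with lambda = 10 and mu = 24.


rho = 10/24; Lq = rho^2/(1-rho) = 0.3

0.3


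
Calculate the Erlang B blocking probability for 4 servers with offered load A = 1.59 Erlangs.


B(N,A) = (A^N/N!) / sum(A^k/k!, k=0..N) with N=4, A=1.59 = 0.0556

0.0556


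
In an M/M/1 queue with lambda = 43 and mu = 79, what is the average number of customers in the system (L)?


rho = 43/79; L = rho/(1-rho) = 1.19

1.19


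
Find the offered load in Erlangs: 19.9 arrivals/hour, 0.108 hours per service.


Offered load a = lambda * E[S] = 19.9 * 0.108 = 2.15 Erlangs

2.15 Erlangs
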